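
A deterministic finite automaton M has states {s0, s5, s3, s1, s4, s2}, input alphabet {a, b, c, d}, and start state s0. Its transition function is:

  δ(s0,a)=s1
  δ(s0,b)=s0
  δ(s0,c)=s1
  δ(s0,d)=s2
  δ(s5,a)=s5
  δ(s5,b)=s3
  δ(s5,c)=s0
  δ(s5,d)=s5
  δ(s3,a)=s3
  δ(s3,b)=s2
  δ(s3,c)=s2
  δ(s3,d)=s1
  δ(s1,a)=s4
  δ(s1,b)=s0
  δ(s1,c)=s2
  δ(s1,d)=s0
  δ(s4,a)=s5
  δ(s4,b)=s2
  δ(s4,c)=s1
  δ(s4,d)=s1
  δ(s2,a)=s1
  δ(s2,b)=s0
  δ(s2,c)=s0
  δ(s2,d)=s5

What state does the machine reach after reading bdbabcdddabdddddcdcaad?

Trace: s0 -b-> s0 -d-> s2 -b-> s0 -a-> s1 -b-> s0 -c-> s1 -d-> s0 -d-> s2 -d-> s5 -a-> s5 -b-> s3 -d-> s1 -d-> s0 -d-> s2 -d-> s5 -d-> s5 -c-> s0 -d-> s2 -c-> s0 -a-> s1 -a-> s4 -d-> s1

s1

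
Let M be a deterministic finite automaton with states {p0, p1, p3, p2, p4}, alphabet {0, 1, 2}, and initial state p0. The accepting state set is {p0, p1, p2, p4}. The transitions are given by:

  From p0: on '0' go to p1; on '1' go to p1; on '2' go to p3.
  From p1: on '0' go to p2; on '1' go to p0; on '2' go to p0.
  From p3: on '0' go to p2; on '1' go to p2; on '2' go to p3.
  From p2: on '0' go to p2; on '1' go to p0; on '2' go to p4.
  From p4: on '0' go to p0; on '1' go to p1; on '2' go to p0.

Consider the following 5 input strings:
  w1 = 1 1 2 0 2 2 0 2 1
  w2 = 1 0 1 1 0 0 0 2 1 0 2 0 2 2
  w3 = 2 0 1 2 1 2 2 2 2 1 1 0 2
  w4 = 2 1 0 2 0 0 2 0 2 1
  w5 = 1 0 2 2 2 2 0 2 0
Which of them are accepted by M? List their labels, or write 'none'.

w1, w3, w4, w5

w1: p0 → p1 → p0 → p3 → p2 → p4 → p0 → p1 → p0 → p1  → end p1, accepted
w2: p0 → p1 → p2 → p0 → p1 → p2 → p2 → p2 → p4 → p1 → p2 → p4 → p0 → p3 → p3  → end p3, rejected
w3: p0 → p3 → p2 → p0 → p3 → p2 → p4 → p0 → p3 → p3 → p2 → p0 → p1 → p0  → end p0, accepted
w4: p0 → p3 → p2 → p2 → p4 → p0 → p1 → p0 → p1 → p0 → p1  → end p1, accepted
w5: p0 → p1 → p2 → p4 → p0 → p3 → p3 → p2 → p4 → p0  → end p0, accepted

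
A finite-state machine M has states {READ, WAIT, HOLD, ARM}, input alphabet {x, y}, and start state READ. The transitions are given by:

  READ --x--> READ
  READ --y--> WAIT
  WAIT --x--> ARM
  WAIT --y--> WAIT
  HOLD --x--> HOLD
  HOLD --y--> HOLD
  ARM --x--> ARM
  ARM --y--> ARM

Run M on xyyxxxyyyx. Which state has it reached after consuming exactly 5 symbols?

ARM

Trace: READ -x-> READ -y-> WAIT -y-> WAIT -x-> ARM -x-> ARM
After 5 symbols: ARM.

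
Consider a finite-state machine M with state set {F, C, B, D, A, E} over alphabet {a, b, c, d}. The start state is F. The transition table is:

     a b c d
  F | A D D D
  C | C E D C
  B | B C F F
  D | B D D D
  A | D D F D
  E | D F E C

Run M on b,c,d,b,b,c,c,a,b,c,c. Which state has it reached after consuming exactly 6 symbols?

D

F → D → D → D → D → D → D
After 6 symbols: D.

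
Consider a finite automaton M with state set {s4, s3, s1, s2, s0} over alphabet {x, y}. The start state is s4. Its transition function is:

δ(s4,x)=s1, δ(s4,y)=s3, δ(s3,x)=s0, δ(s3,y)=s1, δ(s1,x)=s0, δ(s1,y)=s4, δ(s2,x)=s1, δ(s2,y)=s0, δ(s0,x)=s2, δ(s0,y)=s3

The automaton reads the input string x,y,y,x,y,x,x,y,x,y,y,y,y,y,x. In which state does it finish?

Trace: s4 -x-> s1 -y-> s4 -y-> s3 -x-> s0 -y-> s3 -x-> s0 -x-> s2 -y-> s0 -x-> s2 -y-> s0 -y-> s3 -y-> s1 -y-> s4 -y-> s3 -x-> s0

s0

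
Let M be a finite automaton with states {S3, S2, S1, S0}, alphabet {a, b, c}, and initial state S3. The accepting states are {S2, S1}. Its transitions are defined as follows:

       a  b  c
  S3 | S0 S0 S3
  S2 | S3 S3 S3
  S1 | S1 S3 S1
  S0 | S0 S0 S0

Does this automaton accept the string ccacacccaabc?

start at S3
read 'c': S3 → S3
read 'c': S3 → S3
read 'a': S3 → S0
read 'c': S0 → S0
read 'a': S0 → S0
read 'c': S0 → S0
read 'c': S0 → S0
read 'c': S0 → S0
read 'a': S0 → S0
read 'a': S0 → S0
read 'b': S0 → S0
read 'c': S0 → S0
End state S0 is not accepting.

No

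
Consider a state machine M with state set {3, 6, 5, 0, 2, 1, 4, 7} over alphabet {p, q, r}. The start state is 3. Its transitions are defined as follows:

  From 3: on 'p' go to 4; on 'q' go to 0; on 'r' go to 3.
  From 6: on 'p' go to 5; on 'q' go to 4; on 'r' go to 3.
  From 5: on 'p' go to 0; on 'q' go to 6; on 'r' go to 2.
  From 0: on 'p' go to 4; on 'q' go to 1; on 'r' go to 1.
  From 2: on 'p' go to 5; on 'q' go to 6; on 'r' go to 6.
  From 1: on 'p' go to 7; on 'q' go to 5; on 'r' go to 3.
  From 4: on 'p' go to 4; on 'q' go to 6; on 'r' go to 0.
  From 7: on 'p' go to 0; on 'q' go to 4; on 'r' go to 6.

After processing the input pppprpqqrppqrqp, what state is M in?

start at 3
read 'p': 3 → 4
read 'p': 4 → 4
read 'p': 4 → 4
read 'p': 4 → 4
read 'r': 4 → 0
read 'p': 0 → 4
read 'q': 4 → 6
read 'q': 6 → 4
read 'r': 4 → 0
read 'p': 0 → 4
read 'p': 4 → 4
read 'q': 4 → 6
read 'r': 6 → 3
read 'q': 3 → 0
read 'p': 0 → 4

4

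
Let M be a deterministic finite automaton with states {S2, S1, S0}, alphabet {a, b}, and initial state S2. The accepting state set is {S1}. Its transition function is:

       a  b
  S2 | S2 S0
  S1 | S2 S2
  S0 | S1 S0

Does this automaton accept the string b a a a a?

Trace: S2 -b-> S0 -a-> S1 -a-> S2 -a-> S2 -a-> S2
End state S2 is not accepting.

No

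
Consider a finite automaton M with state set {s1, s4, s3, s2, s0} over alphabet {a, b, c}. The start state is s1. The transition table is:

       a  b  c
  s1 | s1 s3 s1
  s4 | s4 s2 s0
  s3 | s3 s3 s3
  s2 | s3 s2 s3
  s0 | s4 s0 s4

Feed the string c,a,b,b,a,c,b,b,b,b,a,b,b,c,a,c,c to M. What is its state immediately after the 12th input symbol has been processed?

start at s1
read 'c': s1 → s1
read 'a': s1 → s1
read 'b': s1 → s3
read 'b': s3 → s3
read 'a': s3 → s3
read 'c': s3 → s3
read 'b': s3 → s3
read 'b': s3 → s3
read 'b': s3 → s3
read 'b': s3 → s3
read 'a': s3 → s3
read 'b': s3 → s3
After 12 symbols: s3.

s3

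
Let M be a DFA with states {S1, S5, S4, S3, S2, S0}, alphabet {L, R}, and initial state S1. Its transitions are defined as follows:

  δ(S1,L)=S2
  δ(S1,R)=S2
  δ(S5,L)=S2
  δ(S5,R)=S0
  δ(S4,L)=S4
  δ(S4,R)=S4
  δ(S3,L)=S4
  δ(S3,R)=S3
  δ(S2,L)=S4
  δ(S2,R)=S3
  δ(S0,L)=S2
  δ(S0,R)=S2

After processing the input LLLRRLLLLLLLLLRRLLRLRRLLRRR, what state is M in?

Trace: S1 -L-> S2 -L-> S4 -L-> S4 -R-> S4 -R-> S4 -L-> S4 -L-> S4 -L-> S4 -L-> S4 -L-> S4 -L-> S4 -L-> S4 -L-> S4 -L-> S4 -R-> S4 -R-> S4 -L-> S4 -L-> S4 -R-> S4 -L-> S4 -R-> S4 -R-> S4 -L-> S4 -L-> S4 -R-> S4 -R-> S4 -R-> S4

S4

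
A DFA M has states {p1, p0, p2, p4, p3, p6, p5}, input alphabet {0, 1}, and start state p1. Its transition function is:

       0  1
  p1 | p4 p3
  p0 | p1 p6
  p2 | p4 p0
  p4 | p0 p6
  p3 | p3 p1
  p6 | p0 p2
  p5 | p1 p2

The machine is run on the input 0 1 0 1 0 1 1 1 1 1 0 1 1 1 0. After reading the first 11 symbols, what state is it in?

p4

start at p1
read '0': p1 → p4
read '1': p4 → p6
read '0': p6 → p0
read '1': p0 → p6
read '0': p6 → p0
read '1': p0 → p6
read '1': p6 → p2
read '1': p2 → p0
read '1': p0 → p6
read '1': p6 → p2
read '0': p2 → p4
After 11 symbols: p4.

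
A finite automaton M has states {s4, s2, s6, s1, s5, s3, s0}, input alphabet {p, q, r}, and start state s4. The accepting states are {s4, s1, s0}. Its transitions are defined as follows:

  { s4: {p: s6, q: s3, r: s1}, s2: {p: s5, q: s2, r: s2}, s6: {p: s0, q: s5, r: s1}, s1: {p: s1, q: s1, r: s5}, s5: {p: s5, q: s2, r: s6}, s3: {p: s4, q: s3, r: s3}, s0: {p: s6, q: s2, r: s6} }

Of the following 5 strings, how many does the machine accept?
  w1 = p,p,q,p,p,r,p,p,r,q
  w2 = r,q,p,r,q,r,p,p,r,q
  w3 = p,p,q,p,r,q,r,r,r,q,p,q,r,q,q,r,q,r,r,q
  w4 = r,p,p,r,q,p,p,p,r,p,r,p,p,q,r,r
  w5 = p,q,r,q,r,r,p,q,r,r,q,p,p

2

w1:
  start at s4
  read 'p': s4 → s6
  read 'p': s6 → s0
  read 'q': s0 → s2
  read 'p': s2 → s5
  read 'p': s5 → s5
  read 'r': s5 → s6
  read 'p': s6 → s0
  read 'p': s0 → s6
  read 'r': s6 → s1
  read 'q': s1 → s1
  end s1, accepted
w2:
  start at s4
  read 'r': s4 → s1
  read 'q': s1 → s1
  read 'p': s1 → s1
  read 'r': s1 → s5
  read 'q': s5 → s2
  read 'r': s2 → s2
  read 'p': s2 → s5
  read 'p': s5 → s5
  read 'r': s5 → s6
  read 'q': s6 → s5
  end s5, rejected
w3:
  start at s4
  read 'p': s4 → s6
  read 'p': s6 → s0
  read 'q': s0 → s2
  read 'p': s2 → s5
  read 'r': s5 → s6
  read 'q': s6 → s5
  read 'r': s5 → s6
  read 'r': s6 → s1
  read 'r': s1 → s5
  read 'q': s5 → s2
  read 'p': s2 → s5
  read 'q': s5 → s2
  read 'r': s2 → s2
  read 'q': s2 → s2
  read 'q': s2 → s2
  read 'r': s2 → s2
  read 'q': s2 → s2
  read 'r': s2 → s2
  read 'r': s2 → s2
  read 'q': s2 → s2
  end s2, rejected
w4:
  start at s4
  read 'r': s4 → s1
  read 'p': s1 → s1
  read 'p': s1 → s1
  read 'r': s1 → s5
  read 'q': s5 → s2
  read 'p': s2 → s5
  read 'p': s5 → s5
  read 'p': s5 → s5
  read 'r': s5 → s6
  read 'p': s6 → s0
  read 'r': s0 → s6
  read 'p': s6 → s0
  read 'p': s0 → s6
  read 'q': s6 → s5
  read 'r': s5 → s6
  read 'r': s6 → s1
  end s1, accepted
w5:
  start at s4
  read 'p': s4 → s6
  read 'q': s6 → s5
  read 'r': s5 → s6
  read 'q': s6 → s5
  read 'r': s5 → s6
  read 'r': s6 → s1
  read 'p': s1 → s1
  read 'q': s1 → s1
  read 'r': s1 → s5
  read 'r': s5 → s6
  read 'q': s6 → s5
  read 'p': s5 → s5
  read 'p': s5 → s5
  end s5, rejected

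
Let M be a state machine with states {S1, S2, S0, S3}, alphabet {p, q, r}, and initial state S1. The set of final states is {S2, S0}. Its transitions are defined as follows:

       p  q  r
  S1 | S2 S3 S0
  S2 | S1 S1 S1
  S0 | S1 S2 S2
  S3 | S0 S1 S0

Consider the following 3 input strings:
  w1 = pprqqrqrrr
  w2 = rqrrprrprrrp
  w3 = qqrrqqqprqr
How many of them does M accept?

3

w1: S1 → S2 → S1 → S0 → S2 → S1 → S0 → S2 → S1 → S0 → S2  → end S2, accepted
w2: S1 → S0 → S2 → S1 → S0 → S1 → S0 → S2 → S1 → S0 → S2 → S1 → S2  → end S2, accepted
w3: S1 → S3 → S1 → S0 → S2 → S1 → S3 → S1 → S2 → S1 → S3 → S0  → end S0, accepted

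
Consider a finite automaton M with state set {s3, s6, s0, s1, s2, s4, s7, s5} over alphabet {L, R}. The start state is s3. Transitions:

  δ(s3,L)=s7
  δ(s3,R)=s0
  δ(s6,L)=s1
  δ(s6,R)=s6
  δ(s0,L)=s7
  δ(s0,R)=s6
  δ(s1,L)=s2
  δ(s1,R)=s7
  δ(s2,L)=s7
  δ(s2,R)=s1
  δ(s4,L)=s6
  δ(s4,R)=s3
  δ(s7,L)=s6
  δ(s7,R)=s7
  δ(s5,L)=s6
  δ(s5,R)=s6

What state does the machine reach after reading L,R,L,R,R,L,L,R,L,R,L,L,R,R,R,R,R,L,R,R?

s6

s3 → s7 → s7 → s6 → s6 → s6 → s1 → s2 → s1 → s2 → s1 → s2 → s7 → s7 → s7 → s7 → s7 → s7 → s6 → s6 → s6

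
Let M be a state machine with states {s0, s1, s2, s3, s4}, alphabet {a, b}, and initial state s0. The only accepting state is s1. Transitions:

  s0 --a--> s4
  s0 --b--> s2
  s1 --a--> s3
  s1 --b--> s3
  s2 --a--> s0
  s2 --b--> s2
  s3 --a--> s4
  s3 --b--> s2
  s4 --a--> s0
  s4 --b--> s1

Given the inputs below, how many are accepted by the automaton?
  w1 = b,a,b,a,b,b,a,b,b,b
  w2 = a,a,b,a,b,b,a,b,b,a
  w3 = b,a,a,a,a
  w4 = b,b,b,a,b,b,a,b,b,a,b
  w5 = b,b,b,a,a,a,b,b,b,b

w1: s0 → s2 → s0 → s2 → s0 → s2 → s2 → s0 → s2 → s2 → s2  → end s2, rejected
w2: s0 → s4 → s0 → s2 → s0 → s2 → s2 → s0 → s2 → s2 → s0  → end s0, rejected
w3: s0 → s2 → s0 → s4 → s0 → s4  → end s4, rejected
w4: s0 → s2 → s2 → s2 → s0 → s2 → s2 → s0 → s2 → s2 → s0 → s2  → end s2, rejected
w5: s0 → s2 → s2 → s2 → s0 → s4 → s0 → s2 → s2 → s2 → s2  → end s2, rejected

0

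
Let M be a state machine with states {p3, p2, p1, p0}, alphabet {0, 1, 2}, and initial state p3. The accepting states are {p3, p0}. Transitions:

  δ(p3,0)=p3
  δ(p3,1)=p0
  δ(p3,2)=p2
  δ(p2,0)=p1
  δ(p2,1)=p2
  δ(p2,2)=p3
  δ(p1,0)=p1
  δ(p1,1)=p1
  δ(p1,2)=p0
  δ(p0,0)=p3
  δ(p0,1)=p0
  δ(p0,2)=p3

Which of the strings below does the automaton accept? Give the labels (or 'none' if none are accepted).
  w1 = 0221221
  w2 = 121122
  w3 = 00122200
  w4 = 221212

w3, w4

w1: Trace: p3 -0-> p3 -2-> p2 -2-> p3 -1-> p0 -2-> p3 -2-> p2 -1-> p2  → end p2, rejected
w2: Trace: p3 -1-> p0 -2-> p3 -1-> p0 -1-> p0 -2-> p3 -2-> p2  → end p2, rejected
w3: Trace: p3 -0-> p3 -0-> p3 -1-> p0 -2-> p3 -2-> p2 -2-> p3 -0-> p3 -0-> p3  → end p3, accepted
w4: Trace: p3 -2-> p2 -2-> p3 -1-> p0 -2-> p3 -1-> p0 -2-> p3  → end p3, accepted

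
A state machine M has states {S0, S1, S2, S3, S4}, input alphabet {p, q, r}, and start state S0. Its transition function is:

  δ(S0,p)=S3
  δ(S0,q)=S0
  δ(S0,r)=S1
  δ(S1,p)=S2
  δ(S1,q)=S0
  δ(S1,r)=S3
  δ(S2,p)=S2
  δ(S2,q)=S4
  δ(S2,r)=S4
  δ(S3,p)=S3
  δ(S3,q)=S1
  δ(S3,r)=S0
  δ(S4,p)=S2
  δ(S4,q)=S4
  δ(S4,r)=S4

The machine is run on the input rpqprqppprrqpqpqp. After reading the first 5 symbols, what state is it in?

S4

S0 → S1 → S2 → S4 → S2 → S4
After 5 symbols: S4.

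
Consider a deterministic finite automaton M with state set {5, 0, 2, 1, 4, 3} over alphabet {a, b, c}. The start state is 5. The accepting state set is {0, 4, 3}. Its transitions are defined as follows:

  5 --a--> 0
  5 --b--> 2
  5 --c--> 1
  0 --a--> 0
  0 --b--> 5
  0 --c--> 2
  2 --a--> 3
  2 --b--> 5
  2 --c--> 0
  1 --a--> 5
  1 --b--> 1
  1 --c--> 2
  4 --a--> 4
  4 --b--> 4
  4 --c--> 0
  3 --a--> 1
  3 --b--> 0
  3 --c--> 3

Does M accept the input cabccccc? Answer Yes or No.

start at 5
read 'c': 5 → 1
read 'a': 1 → 5
read 'b': 5 → 2
read 'c': 2 → 0
read 'c': 0 → 2
read 'c': 2 → 0
read 'c': 0 → 2
read 'c': 2 → 0
End state 0 is accepting.

Yes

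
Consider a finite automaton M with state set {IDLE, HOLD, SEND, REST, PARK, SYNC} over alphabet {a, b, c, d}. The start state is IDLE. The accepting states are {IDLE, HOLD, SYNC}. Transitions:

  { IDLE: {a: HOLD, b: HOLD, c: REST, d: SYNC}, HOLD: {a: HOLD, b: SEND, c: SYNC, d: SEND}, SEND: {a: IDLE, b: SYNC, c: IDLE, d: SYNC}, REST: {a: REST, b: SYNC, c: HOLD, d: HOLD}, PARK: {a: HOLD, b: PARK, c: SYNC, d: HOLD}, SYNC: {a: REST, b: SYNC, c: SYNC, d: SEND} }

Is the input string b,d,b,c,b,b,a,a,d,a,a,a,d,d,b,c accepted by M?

Yes

start at IDLE
read 'b': IDLE → HOLD
read 'd': HOLD → SEND
read 'b': SEND → SYNC
read 'c': SYNC → SYNC
read 'b': SYNC → SYNC
read 'b': SYNC → SYNC
read 'a': SYNC → REST
read 'a': REST → REST
read 'd': REST → HOLD
read 'a': HOLD → HOLD
read 'a': HOLD → HOLD
read 'a': HOLD → HOLD
read 'd': HOLD → SEND
read 'd': SEND → SYNC
read 'b': SYNC → SYNC
read 'c': SYNC → SYNC
End state SYNC is accepting.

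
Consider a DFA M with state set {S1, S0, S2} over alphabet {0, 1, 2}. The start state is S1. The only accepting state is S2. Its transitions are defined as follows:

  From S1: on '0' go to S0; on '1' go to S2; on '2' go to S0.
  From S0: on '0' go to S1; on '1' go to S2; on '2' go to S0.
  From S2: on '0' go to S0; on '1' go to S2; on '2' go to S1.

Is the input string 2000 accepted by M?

No

Trace: S1 -2-> S0 -0-> S1 -0-> S0 -0-> S1
End state S1 is not accepting.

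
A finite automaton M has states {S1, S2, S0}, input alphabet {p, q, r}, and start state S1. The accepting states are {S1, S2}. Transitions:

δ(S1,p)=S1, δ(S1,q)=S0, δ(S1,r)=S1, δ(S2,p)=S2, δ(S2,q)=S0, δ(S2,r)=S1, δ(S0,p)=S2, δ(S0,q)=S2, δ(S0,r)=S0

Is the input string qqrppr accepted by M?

Yes

S1 → S0 → S2 → S1 → S1 → S1 → S1
End state S1 is accepting.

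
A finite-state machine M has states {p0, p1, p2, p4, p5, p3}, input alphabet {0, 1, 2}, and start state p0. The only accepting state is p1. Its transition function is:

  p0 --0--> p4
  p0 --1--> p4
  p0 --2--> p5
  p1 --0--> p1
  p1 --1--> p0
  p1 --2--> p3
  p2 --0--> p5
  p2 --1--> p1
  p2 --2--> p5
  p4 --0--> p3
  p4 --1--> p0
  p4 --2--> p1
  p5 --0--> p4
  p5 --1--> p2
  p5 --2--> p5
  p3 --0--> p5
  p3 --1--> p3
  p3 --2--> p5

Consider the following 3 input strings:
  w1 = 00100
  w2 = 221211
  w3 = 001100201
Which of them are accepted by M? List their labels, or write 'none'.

w2

w1:
  start at p0
  read '0': p0 → p4
  read '0': p4 → p3
  read '1': p3 → p3
  read '0': p3 → p5
  read '0': p5 → p4
  end p4, rejected
w2:
  start at p0
  read '2': p0 → p5
  read '2': p5 → p5
  read '1': p5 → p2
  read '2': p2 → p5
  read '1': p5 → p2
  read '1': p2 → p1
  end p1, accepted
w3:
  start at p0
  read '0': p0 → p4
  read '0': p4 → p3
  read '1': p3 → p3
  read '1': p3 → p3
  read '0': p3 → p5
  read '0': p5 → p4
  read '2': p4 → p1
  read '0': p1 → p1
  read '1': p1 → p0
  end p0, rejected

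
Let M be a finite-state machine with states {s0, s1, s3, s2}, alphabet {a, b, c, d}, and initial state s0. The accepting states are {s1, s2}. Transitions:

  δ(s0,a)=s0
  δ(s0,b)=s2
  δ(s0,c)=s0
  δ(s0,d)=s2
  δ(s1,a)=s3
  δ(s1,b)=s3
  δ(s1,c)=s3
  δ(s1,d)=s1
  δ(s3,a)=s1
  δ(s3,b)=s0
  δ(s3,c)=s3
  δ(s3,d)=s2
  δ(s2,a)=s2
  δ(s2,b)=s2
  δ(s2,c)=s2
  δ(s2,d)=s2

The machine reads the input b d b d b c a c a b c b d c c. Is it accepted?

s0 → s2 → s2 → s2 → s2 → s2 → s2 → s2 → s2 → s2 → s2 → s2 → s2 → s2 → s2 → s2
End state s2 is accepting.

Yes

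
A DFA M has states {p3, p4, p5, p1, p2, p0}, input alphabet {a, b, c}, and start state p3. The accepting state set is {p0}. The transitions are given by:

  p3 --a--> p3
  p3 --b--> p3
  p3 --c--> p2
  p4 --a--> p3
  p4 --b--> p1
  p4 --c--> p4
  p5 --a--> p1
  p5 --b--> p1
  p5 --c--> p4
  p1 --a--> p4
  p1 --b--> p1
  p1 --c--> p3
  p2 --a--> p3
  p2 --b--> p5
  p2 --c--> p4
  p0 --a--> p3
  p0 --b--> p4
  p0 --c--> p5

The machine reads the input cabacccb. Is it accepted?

start at p3
read 'c': p3 → p2
read 'a': p2 → p3
read 'b': p3 → p3
read 'a': p3 → p3
read 'c': p3 → p2
read 'c': p2 → p4
read 'c': p4 → p4
read 'b': p4 → p1
End state p1 is not accepting.

No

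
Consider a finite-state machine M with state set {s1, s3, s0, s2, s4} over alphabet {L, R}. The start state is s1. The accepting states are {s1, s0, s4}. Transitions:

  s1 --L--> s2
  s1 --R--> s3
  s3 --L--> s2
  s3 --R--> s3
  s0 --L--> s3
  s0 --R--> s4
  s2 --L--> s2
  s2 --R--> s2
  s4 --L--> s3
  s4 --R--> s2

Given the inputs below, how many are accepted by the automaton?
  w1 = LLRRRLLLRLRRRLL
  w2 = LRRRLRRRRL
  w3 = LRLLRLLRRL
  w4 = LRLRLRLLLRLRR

0

w1: Trace: s1 -L-> s2 -L-> s2 -R-> s2 -R-> s2 -R-> s2 -L-> s2 -L-> s2 -L-> s2 -R-> s2 -L-> s2 -R-> s2 -R-> s2 -R-> s2 -L-> s2 -L-> s2  → end s2, rejected
w2: Trace: s1 -L-> s2 -R-> s2 -R-> s2 -R-> s2 -L-> s2 -R-> s2 -R-> s2 -R-> s2 -R-> s2 -L-> s2  → end s2, rejected
w3: Trace: s1 -L-> s2 -R-> s2 -L-> s2 -L-> s2 -R-> s2 -L-> s2 -L-> s2 -R-> s2 -R-> s2 -L-> s2  → end s2, rejected
w4: Trace: s1 -L-> s2 -R-> s2 -L-> s2 -R-> s2 -L-> s2 -R-> s2 -L-> s2 -L-> s2 -L-> s2 -R-> s2 -L-> s2 -R-> s2 -R-> s2  → end s2, rejected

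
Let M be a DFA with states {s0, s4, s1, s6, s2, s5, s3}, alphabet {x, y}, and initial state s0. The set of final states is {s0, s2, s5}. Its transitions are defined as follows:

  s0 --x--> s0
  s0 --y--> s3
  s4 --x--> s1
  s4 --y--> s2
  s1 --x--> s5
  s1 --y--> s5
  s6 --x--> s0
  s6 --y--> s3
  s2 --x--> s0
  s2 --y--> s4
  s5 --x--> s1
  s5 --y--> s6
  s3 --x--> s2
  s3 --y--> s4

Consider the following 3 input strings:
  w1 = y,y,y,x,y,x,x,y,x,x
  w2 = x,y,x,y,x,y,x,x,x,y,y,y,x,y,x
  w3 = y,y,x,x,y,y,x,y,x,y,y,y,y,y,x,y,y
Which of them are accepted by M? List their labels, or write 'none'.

w1:
  start at s0
  read 'y': s0 → s3
  read 'y': s3 → s4
  read 'y': s4 → s2
  read 'x': s2 → s0
  read 'y': s0 → s3
  read 'x': s3 → s2
  read 'x': s2 → s0
  read 'y': s0 → s3
  read 'x': s3 → s2
  read 'x': s2 → s0
  end s0, accepted
w2:
  start at s0
  read 'x': s0 → s0
  read 'y': s0 → s3
  read 'x': s3 → s2
  read 'y': s2 → s4
  read 'x': s4 → s1
  read 'y': s1 → s5
  read 'x': s5 → s1
  read 'x': s1 → s5
  read 'x': s5 → s1
  read 'y': s1 → s5
  read 'y': s5 → s6
  read 'y': s6 → s3
  read 'x': s3 → s2
  read 'y': s2 → s4
  read 'x': s4 → s1
  end s1, rejected
w3:
  start at s0
  read 'y': s0 → s3
  read 'y': s3 → s4
  read 'x': s4 → s1
  read 'x': s1 → s5
  read 'y': s5 → s6
  read 'y': s6 → s3
  read 'x': s3 → s2
  read 'y': s2 → s4
  read 'x': s4 → s1
  read 'y': s1 → s5
  read 'y': s5 → s6
  read 'y': s6 → s3
  read 'y': s3 → s4
  read 'y': s4 → s2
  read 'x': s2 → s0
  read 'y': s0 → s3
  read 'y': s3 → s4
  end s4, rejected

w1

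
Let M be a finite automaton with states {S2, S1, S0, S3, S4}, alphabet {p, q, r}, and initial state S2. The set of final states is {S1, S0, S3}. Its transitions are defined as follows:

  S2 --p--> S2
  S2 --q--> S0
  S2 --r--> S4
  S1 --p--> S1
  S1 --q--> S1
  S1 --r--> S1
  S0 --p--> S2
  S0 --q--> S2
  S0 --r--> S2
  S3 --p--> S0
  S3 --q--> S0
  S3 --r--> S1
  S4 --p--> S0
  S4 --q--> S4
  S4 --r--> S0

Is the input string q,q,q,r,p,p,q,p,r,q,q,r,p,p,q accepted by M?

Yes

Trace: S2 -q-> S0 -q-> S2 -q-> S0 -r-> S2 -p-> S2 -p-> S2 -q-> S0 -p-> S2 -r-> S4 -q-> S4 -q-> S4 -r-> S0 -p-> S2 -p-> S2 -q-> S0
End state S0 is accepting.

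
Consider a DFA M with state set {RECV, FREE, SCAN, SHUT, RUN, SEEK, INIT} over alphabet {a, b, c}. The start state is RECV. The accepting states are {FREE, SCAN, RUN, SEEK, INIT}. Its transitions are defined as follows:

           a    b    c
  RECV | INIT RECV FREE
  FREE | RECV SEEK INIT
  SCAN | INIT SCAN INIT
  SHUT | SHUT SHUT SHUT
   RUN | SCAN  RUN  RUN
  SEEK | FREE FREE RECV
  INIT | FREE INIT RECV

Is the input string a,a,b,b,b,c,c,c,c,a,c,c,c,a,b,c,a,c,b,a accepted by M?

start at RECV
read 'a': RECV → INIT
read 'a': INIT → FREE
read 'b': FREE → SEEK
read 'b': SEEK → FREE
read 'b': FREE → SEEK
read 'c': SEEK → RECV
read 'c': RECV → FREE
read 'c': FREE → INIT
read 'c': INIT → RECV
read 'a': RECV → INIT
read 'c': INIT → RECV
read 'c': RECV → FREE
read 'c': FREE → INIT
read 'a': INIT → FREE
read 'b': FREE → SEEK
read 'c': SEEK → RECV
read 'a': RECV → INIT
read 'c': INIT → RECV
read 'b': RECV → RECV
read 'a': RECV → INIT
End state INIT is accepting.

Yes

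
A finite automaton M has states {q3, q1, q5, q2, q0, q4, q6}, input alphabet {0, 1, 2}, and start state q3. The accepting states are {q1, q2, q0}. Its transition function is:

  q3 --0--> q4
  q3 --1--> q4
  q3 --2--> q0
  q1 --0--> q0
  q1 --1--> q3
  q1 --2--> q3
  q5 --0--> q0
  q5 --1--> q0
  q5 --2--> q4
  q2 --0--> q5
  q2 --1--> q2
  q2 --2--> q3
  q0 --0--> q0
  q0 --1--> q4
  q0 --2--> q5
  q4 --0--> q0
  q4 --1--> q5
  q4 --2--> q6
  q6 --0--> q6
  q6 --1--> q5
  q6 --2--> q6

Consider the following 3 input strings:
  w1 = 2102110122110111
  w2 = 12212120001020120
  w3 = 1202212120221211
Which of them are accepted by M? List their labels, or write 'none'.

w1: q3 → q0 → q4 → q0 → q5 → q0 → q4 → q0 → q4 → q6 → q6 → q5 → q0 → q0 → q4 → q5 → q0  → end q0, accepted
w2: q3 → q4 → q6 → q6 → q5 → q4 → q5 → q4 → q0 → q0 → q0 → q4 → q0 → q5 → q0 → q4 → q6 → q6  → end q6, rejected
w3: q3 → q4 → q6 → q6 → q6 → q6 → q5 → q4 → q5 → q4 → q0 → q5 → q4 → q5 → q4 → q5 → q0  → end q0, accepted

w1, w3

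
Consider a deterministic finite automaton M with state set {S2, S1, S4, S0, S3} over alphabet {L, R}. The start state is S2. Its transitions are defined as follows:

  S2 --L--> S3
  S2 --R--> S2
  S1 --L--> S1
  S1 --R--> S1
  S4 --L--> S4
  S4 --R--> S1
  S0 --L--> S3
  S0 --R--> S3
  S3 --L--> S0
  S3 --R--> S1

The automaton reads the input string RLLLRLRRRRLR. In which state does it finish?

S1

start at S2
read 'R': S2 → S2
read 'L': S2 → S3
read 'L': S3 → S0
read 'L': S0 → S3
read 'R': S3 → S1
read 'L': S1 → S1
read 'R': S1 → S1
read 'R': S1 → S1
read 'R': S1 → S1
read 'R': S1 → S1
read 'L': S1 → S1
read 'R': S1 → S1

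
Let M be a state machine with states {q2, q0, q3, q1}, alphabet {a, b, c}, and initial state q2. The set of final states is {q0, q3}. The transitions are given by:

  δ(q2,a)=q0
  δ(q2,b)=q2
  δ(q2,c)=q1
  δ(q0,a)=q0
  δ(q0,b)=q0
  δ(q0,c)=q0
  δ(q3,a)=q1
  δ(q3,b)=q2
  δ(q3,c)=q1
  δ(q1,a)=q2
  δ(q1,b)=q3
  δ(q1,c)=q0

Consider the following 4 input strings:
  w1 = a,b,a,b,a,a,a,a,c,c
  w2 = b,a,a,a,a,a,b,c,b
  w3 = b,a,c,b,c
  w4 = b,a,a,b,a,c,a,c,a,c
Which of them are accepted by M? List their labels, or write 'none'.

w1:
  start at q2
  read 'a': q2 → q0
  read 'b': q0 → q0
  read 'a': q0 → q0
  read 'b': q0 → q0
  read 'a': q0 → q0
  read 'a': q0 → q0
  read 'a': q0 → q0
  read 'a': q0 → q0
  read 'c': q0 → q0
  read 'c': q0 → q0
  end q0, accepted
w2:
  start at q2
  read 'b': q2 → q2
  read 'a': q2 → q0
  read 'a': q0 → q0
  read 'a': q0 → q0
  read 'a': q0 → q0
  read 'a': q0 → q0
  read 'b': q0 → q0
  read 'c': q0 → q0
  read 'b': q0 → q0
  end q0, accepted
w3:
  start at q2
  read 'b': q2 → q2
  read 'a': q2 → q0
  read 'c': q0 → q0
  read 'b': q0 → q0
  read 'c': q0 → q0
  end q0, accepted
w4:
  start at q2
  read 'b': q2 → q2
  read 'a': q2 → q0
  read 'a': q0 → q0
  read 'b': q0 → q0
  read 'a': q0 → q0
  read 'c': q0 → q0
  read 'a': q0 → q0
  read 'c': q0 → q0
  read 'a': q0 → q0
  read 'c': q0 → q0
  end q0, accepted

w1, w2, w3, w4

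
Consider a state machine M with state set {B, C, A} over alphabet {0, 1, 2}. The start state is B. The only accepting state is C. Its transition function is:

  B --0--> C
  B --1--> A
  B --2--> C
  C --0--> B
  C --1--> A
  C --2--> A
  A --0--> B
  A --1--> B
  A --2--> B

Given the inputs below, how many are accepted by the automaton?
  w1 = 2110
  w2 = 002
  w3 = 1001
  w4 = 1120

w1: Trace: B -2-> C -1-> A -1-> B -0-> C  → end C, accepted
w2: Trace: B -0-> C -0-> B -2-> C  → end C, accepted
w3: Trace: B -1-> A -0-> B -0-> C -1-> A  → end A, rejected
w4: Trace: B -1-> A -1-> B -2-> C -0-> B  → end B, rejected

2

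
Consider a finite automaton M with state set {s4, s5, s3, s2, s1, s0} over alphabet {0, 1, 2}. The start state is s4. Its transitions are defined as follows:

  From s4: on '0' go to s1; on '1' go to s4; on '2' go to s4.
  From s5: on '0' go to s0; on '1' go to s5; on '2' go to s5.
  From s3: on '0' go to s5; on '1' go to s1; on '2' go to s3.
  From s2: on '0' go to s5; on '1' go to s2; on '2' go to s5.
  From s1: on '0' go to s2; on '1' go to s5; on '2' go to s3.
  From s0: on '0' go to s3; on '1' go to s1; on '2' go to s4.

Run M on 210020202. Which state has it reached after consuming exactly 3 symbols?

s1

s4 → s4 → s4 → s1
After 3 symbols: s1.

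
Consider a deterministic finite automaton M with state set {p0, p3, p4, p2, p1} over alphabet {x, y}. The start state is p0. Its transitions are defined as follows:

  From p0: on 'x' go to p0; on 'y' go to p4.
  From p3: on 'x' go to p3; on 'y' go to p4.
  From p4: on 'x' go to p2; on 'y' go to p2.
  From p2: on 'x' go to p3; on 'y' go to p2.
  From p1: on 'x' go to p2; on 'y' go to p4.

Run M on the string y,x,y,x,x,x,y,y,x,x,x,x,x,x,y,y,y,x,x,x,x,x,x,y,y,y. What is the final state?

p2

p0 → p4 → p2 → p2 → p3 → p3 → p3 → p4 → p2 → p3 → p3 → p3 → p3 → p3 → p3 → p4 → p2 → p2 → p3 → p3 → p3 → p3 → p3 → p3 → p4 → p2 → p2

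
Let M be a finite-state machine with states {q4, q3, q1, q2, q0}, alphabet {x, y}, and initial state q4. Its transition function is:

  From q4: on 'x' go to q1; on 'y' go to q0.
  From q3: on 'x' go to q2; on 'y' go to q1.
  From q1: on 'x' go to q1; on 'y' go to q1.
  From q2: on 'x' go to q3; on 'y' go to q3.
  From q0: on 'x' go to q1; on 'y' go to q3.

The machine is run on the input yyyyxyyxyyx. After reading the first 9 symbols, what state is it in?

q1

Trace: q4 -y-> q0 -y-> q3 -y-> q1 -y-> q1 -x-> q1 -y-> q1 -y-> q1 -x-> q1 -y-> q1
After 9 symbols: q1.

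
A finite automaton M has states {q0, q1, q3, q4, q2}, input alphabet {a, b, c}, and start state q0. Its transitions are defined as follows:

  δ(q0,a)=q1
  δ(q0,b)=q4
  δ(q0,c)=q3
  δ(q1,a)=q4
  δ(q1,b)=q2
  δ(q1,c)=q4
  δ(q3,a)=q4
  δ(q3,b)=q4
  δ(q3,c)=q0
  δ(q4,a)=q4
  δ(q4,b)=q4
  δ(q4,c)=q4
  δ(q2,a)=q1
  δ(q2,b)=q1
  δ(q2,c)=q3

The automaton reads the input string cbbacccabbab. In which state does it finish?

q4

q0 → q3 → q4 → q4 → q4 → q4 → q4 → q4 → q4 → q4 → q4 → q4 → q4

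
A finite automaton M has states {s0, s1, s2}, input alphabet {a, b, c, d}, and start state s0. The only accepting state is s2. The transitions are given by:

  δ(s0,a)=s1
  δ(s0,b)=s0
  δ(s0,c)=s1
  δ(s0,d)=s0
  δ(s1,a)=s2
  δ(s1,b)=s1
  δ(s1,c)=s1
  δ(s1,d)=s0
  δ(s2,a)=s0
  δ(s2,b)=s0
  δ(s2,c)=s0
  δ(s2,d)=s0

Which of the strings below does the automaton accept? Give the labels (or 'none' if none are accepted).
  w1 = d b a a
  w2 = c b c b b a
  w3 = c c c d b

w1: Trace: s0 -d-> s0 -b-> s0 -a-> s1 -a-> s2  → end s2, accepted
w2: Trace: s0 -c-> s1 -b-> s1 -c-> s1 -b-> s1 -b-> s1 -a-> s2  → end s2, accepted
w3: Trace: s0 -c-> s1 -c-> s1 -c-> s1 -d-> s0 -b-> s0  → end s0, rejected

w1, w2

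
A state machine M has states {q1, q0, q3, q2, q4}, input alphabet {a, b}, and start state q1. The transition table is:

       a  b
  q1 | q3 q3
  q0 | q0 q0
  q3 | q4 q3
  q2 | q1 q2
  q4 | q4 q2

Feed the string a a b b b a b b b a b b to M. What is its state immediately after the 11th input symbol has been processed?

q2

start at q1
read 'a': q1 → q3
read 'a': q3 → q4
read 'b': q4 → q2
read 'b': q2 → q2
read 'b': q2 → q2
read 'a': q2 → q1
read 'b': q1 → q3
read 'b': q3 → q3
read 'b': q3 → q3
read 'a': q3 → q4
read 'b': q4 → q2
After 11 symbols: q2.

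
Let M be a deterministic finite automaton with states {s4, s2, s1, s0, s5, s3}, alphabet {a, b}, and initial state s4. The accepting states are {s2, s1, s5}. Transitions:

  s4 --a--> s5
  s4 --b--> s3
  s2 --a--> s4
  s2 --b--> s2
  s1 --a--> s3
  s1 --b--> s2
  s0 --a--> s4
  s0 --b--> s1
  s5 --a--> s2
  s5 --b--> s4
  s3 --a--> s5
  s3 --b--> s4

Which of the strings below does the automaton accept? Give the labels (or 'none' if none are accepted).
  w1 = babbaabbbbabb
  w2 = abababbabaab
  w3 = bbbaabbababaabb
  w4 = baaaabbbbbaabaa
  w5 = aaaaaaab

w1: Trace: s4 -b-> s3 -a-> s5 -b-> s4 -b-> s3 -a-> s5 -a-> s2 -b-> s2 -b-> s2 -b-> s2 -b-> s2 -a-> s4 -b-> s3 -b-> s4  → end s4, rejected
w2: Trace: s4 -a-> s5 -b-> s4 -a-> s5 -b-> s4 -a-> s5 -b-> s4 -b-> s3 -a-> s5 -b-> s4 -a-> s5 -a-> s2 -b-> s2  → end s2, accepted
w3: Trace: s4 -b-> s3 -b-> s4 -b-> s3 -a-> s5 -a-> s2 -b-> s2 -b-> s2 -a-> s4 -b-> s3 -a-> s5 -b-> s4 -a-> s5 -a-> s2 -b-> s2 -b-> s2  → end s2, accepted
w4: Trace: s4 -b-> s3 -a-> s5 -a-> s2 -a-> s4 -a-> s5 -b-> s4 -b-> s3 -b-> s4 -b-> s3 -b-> s4 -a-> s5 -a-> s2 -b-> s2 -a-> s4 -a-> s5  → end s5, accepted
w5: Trace: s4 -a-> s5 -a-> s2 -a-> s4 -a-> s5 -a-> s2 -a-> s4 -a-> s5 -b-> s4  → end s4, rejected

w2, w3, w4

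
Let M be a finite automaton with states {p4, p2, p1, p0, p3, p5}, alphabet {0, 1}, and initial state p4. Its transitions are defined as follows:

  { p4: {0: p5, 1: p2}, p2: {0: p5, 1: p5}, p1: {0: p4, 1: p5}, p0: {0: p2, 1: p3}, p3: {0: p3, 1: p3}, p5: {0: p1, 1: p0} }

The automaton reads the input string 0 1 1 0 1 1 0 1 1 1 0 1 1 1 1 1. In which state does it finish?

p3

Trace: p4 -0-> p5 -1-> p0 -1-> p3 -0-> p3 -1-> p3 -1-> p3 -0-> p3 -1-> p3 -1-> p3 -1-> p3 -0-> p3 -1-> p3 -1-> p3 -1-> p3 -1-> p3 -1-> p3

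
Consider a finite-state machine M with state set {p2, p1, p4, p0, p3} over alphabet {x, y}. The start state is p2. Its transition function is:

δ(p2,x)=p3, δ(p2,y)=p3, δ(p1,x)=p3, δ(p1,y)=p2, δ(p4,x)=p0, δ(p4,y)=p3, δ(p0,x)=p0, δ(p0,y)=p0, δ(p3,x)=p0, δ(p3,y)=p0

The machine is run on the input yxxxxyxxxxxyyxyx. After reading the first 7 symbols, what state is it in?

Trace: p2 -y-> p3 -x-> p0 -x-> p0 -x-> p0 -x-> p0 -y-> p0 -x-> p0
After 7 symbols: p0.

p0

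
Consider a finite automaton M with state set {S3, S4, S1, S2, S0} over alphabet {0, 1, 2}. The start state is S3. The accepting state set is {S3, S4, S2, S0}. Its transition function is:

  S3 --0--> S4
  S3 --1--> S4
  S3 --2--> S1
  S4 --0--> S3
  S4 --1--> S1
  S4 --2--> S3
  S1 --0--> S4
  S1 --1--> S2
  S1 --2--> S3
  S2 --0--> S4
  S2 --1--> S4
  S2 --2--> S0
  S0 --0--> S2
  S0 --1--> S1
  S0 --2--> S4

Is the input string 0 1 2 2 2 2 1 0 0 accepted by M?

start at S3
read '0': S3 → S4
read '1': S4 → S1
read '2': S1 → S3
read '2': S3 → S1
read '2': S1 → S3
read '2': S3 → S1
read '1': S1 → S2
read '0': S2 → S4
read '0': S4 → S3
End state S3 is accepting.

Yes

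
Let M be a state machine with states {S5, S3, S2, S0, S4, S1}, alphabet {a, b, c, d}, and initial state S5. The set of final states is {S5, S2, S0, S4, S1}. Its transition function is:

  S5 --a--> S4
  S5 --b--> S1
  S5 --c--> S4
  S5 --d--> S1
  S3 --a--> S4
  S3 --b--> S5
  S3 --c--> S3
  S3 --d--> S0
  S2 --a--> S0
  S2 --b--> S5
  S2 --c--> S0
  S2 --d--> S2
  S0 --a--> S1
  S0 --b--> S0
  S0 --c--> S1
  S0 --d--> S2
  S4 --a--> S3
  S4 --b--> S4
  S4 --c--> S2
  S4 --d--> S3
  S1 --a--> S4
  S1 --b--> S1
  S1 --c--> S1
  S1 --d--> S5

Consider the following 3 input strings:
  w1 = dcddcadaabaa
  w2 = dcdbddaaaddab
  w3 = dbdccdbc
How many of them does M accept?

w1:
  start at S5
  read 'd': S5 → S1
  read 'c': S1 → S1
  read 'd': S1 → S5
  read 'd': S5 → S1
  read 'c': S1 → S1
  read 'a': S1 → S4
  read 'd': S4 → S3
  read 'a': S3 → S4
  read 'a': S4 → S3
  read 'b': S3 → S5
  read 'a': S5 → S4
  read 'a': S4 → S3
  end S3, rejected
w2:
  start at S5
  read 'd': S5 → S1
  read 'c': S1 → S1
  read 'd': S1 → S5
  read 'b': S5 → S1
  read 'd': S1 → S5
  read 'd': S5 → S1
  read 'a': S1 → S4
  read 'a': S4 → S3
  read 'a': S3 → S4
  read 'd': S4 → S3
  read 'd': S3 → S0
  read 'a': S0 → S1
  read 'b': S1 → S1
  end S1, accepted
w3:
  start at S5
  read 'd': S5 → S1
  read 'b': S1 → S1
  read 'd': S1 → S5
  read 'c': S5 → S4
  read 'c': S4 → S2
  read 'd': S2 → S2
  read 'b': S2 → S5
  read 'c': S5 → S4
  end S4, accepted

2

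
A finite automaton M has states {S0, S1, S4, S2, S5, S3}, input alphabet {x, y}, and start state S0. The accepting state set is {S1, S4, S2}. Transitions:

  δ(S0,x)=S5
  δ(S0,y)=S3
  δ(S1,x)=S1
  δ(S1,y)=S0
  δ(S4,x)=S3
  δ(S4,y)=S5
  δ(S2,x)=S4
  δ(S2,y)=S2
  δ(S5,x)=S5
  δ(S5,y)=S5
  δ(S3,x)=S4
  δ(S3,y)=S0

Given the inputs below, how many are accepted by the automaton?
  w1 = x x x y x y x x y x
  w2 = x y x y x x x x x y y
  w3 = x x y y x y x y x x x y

w1: Trace: S0 -x-> S5 -x-> S5 -x-> S5 -y-> S5 -x-> S5 -y-> S5 -x-> S5 -x-> S5 -y-> S5 -x-> S5  → end S5, rejected
w2: Trace: S0 -x-> S5 -y-> S5 -x-> S5 -y-> S5 -x-> S5 -x-> S5 -x-> S5 -x-> S5 -x-> S5 -y-> S5 -y-> S5  → end S5, rejected
w3: Trace: S0 -x-> S5 -x-> S5 -y-> S5 -y-> S5 -x-> S5 -y-> S5 -x-> S5 -y-> S5 -x-> S5 -x-> S5 -x-> S5 -y-> S5  → end S5, rejected

0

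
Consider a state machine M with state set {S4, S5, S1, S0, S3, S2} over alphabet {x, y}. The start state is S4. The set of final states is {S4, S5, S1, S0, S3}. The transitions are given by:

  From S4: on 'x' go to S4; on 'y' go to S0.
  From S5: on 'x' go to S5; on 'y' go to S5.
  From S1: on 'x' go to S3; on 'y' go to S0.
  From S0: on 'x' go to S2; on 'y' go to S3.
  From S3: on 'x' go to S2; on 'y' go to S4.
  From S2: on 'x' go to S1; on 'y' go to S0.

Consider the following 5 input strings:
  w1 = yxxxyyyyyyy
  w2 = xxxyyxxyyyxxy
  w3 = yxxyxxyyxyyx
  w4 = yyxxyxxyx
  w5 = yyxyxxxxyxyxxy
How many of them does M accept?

3

w1: Trace: S4 -y-> S0 -x-> S2 -x-> S1 -x-> S3 -y-> S4 -y-> S0 -y-> S3 -y-> S4 -y-> S0 -y-> S3 -y-> S4  → end S4, accepted
w2: Trace: S4 -x-> S4 -x-> S4 -x-> S4 -y-> S0 -y-> S3 -x-> S2 -x-> S1 -y-> S0 -y-> S3 -y-> S4 -x-> S4 -x-> S4 -y-> S0  → end S0, accepted
w3: Trace: S4 -y-> S0 -x-> S2 -x-> S1 -y-> S0 -x-> S2 -x-> S1 -y-> S0 -y-> S3 -x-> S2 -y-> S0 -y-> S3 -x-> S2  → end S2, rejected
w4: Trace: S4 -y-> S0 -y-> S3 -x-> S2 -x-> S1 -y-> S0 -x-> S2 -x-> S1 -y-> S0 -x-> S2  → end S2, rejected
w5: Trace: S4 -y-> S0 -y-> S3 -x-> S2 -y-> S0 -x-> S2 -x-> S1 -x-> S3 -x-> S2 -y-> S0 -x-> S2 -y-> S0 -x-> S2 -x-> S1 -y-> S0  → end S0, accepted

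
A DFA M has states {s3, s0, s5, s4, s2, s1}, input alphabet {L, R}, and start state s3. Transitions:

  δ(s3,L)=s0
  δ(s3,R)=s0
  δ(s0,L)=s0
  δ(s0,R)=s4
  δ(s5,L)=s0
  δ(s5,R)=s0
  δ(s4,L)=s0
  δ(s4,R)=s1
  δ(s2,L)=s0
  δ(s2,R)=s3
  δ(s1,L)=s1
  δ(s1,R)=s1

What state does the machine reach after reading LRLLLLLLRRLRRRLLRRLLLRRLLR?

Trace: s3 -L-> s0 -R-> s4 -L-> s0 -L-> s0 -L-> s0 -L-> s0 -L-> s0 -L-> s0 -R-> s4 -R-> s1 -L-> s1 -R-> s1 -R-> s1 -R-> s1 -L-> s1 -L-> s1 -R-> s1 -R-> s1 -L-> s1 -L-> s1 -L-> s1 -R-> s1 -R-> s1 -L-> s1 -L-> s1 -R-> s1

s1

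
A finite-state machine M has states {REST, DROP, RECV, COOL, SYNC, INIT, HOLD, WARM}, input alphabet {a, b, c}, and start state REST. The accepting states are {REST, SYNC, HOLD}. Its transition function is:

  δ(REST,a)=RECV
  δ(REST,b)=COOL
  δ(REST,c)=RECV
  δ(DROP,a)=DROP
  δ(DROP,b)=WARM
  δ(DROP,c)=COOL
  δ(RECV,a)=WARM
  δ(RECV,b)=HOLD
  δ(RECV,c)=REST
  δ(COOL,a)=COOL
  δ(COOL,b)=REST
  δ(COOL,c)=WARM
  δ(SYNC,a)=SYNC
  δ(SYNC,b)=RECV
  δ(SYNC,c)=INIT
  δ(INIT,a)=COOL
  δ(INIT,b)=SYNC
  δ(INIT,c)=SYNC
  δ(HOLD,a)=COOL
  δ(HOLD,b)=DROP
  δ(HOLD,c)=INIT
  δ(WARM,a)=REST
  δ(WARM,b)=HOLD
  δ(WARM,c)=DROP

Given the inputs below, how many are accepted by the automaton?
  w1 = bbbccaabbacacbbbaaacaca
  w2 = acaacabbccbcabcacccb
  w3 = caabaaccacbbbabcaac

1

w1: REST → COOL → REST → COOL → WARM → DROP → DROP → DROP → WARM → HOLD → COOL → WARM → REST → RECV → HOLD → DROP → WARM → REST → RECV → WARM → DROP → DROP → COOL → COOL  → end COOL, rejected
w2: REST → RECV → REST → RECV → WARM → DROP → DROP → WARM → HOLD → INIT → SYNC → RECV → REST → RECV → HOLD → INIT → COOL → WARM → DROP → COOL → REST  → end REST, accepted
w3: REST → RECV → WARM → REST → COOL → COOL → COOL → WARM → DROP → DROP → COOL → REST → COOL → REST → RECV → HOLD → INIT → COOL → COOL → WARM  → end WARM, rejected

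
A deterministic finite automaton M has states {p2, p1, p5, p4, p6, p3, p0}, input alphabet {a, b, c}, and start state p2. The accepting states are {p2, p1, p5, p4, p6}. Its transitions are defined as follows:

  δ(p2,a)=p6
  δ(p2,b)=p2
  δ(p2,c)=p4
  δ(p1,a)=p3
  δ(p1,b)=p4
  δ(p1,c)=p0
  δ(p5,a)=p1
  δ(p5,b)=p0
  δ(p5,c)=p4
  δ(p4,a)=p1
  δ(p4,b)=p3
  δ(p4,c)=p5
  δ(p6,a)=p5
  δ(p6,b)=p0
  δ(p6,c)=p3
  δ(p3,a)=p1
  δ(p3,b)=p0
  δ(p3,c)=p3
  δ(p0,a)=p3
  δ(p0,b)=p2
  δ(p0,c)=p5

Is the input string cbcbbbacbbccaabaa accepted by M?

Yes

Trace: p2 -c-> p4 -b-> p3 -c-> p3 -b-> p0 -b-> p2 -b-> p2 -a-> p6 -c-> p3 -b-> p0 -b-> p2 -c-> p4 -c-> p5 -a-> p1 -a-> p3 -b-> p0 -a-> p3 -a-> p1
End state p1 is accepting.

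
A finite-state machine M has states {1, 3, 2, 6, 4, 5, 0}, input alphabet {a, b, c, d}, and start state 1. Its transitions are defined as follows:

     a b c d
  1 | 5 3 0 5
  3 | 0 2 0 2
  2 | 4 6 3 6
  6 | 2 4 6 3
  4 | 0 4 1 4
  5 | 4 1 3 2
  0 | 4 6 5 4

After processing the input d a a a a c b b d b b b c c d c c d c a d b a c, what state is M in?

Trace: 1 -d-> 5 -a-> 4 -a-> 0 -a-> 4 -a-> 0 -c-> 5 -b-> 1 -b-> 3 -d-> 2 -b-> 6 -b-> 4 -b-> 4 -c-> 1 -c-> 0 -d-> 4 -c-> 1 -c-> 0 -d-> 4 -c-> 1 -a-> 5 -d-> 2 -b-> 6 -a-> 2 -c-> 3

3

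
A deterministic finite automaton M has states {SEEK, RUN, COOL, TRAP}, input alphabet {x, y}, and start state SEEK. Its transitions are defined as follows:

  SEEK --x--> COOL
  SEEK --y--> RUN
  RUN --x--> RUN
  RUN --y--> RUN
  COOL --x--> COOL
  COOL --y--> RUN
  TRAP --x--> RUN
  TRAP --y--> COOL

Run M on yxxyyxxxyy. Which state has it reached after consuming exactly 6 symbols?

Trace: SEEK -y-> RUN -x-> RUN -x-> RUN -y-> RUN -y-> RUN -x-> RUN
After 6 symbols: RUN.

RUN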